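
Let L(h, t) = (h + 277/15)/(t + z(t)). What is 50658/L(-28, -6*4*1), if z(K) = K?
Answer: 36473760/143 ≈ 2.5506e+5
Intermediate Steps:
L(h, t) = (277/15 + h)/(2*t) (L(h, t) = (h + 277/15)/(t + t) = (h + 277*(1/15))/((2*t)) = (h + 277/15)*(1/(2*t)) = (277/15 + h)*(1/(2*t)) = (277/15 + h)/(2*t))
50658/L(-28, -6*4*1) = 50658/(((277 + 15*(-28))/(30*((-6*4*1))))) = 50658/(((277 - 420)/(30*((-24*1))))) = 50658/(((1/30)*(-143)/(-24))) = 50658/(((1/30)*(-1/24)*(-143))) = 50658/(143/720) = 50658*(720/143) = 36473760/143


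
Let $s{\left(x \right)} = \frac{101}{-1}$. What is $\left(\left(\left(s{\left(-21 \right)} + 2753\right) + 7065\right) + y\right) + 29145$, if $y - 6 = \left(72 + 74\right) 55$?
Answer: $46898$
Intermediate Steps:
$s{\left(x \right)} = -101$ ($s{\left(x \right)} = 101 \left(-1\right) = -101$)
$y = 8036$ ($y = 6 + \left(72 + 74\right) 55 = 6 + 146 \cdot 55 = 6 + 8030 = 8036$)
$\left(\left(\left(s{\left(-21 \right)} + 2753\right) + 7065\right) + y\right) + 29145 = \left(\left(\left(-101 + 2753\right) + 7065\right) + 8036\right) + 29145 = \left(\left(2652 + 7065\right) + 8036\right) + 29145 = \left(9717 + 8036\right) + 29145 = 17753 + 29145 = 46898$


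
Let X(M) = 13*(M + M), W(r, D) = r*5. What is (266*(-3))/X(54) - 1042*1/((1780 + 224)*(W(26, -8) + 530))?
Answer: -4893193/8597160 ≈ -0.56916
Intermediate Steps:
W(r, D) = 5*r
X(M) = 26*M (X(M) = 13*(2*M) = 26*M)
(266*(-3))/X(54) - 1042*1/((1780 + 224)*(W(26, -8) + 530)) = (266*(-3))/((26*54)) - 1042*1/((1780 + 224)*(5*26 + 530)) = -798/1404 - 1042*1/(2004*(130 + 530)) = -798*1/1404 - 1042/(660*2004) = -133/234 - 1042/1322640 = -133/234 - 1042*1/1322640 = -133/234 - 521/661320 = -4893193/8597160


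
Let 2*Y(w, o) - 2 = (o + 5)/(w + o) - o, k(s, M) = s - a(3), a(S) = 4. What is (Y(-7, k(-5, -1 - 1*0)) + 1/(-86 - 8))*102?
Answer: 107661/188 ≈ 572.67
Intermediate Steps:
k(s, M) = -4 + s (k(s, M) = s - 1*4 = s - 4 = -4 + s)
Y(w, o) = 1 - o/2 + (5 + o)/(2*(o + w)) (Y(w, o) = 1 + ((o + 5)/(w + o) - o)/2 = 1 + ((5 + o)/(o + w) - o)/2 = 1 + (-o + (5 + o)/(o + w))/2 = 1 + (-o/2 + (5 + o)/(2*(o + w))) = 1 - o/2 + (5 + o)/(2*(o + w)))
(Y(-7, k(-5, -1 - 1*0)) + 1/(-86 - 8))*102 = ((5 - (-4 - 5)² + 2*(-7) + 3*(-4 - 5) - 1*(-4 - 5)*(-7))/(2*((-4 - 5) - 7)) + 1/(-86 - 8))*102 = ((5 - 1*(-9)² - 14 + 3*(-9) - 1*(-9)*(-7))/(2*(-9 - 7)) + 1/(-94))*102 = ((½)*(5 - 1*81 - 14 - 27 - 63)/(-16) - 1/94)*102 = ((½)*(-1/16)*(5 - 81 - 14 - 27 - 63) - 1/94)*102 = ((½)*(-1/16)*(-180) - 1/94)*102 = (45/8 - 1/94)*102 = (2111/376)*102 = 107661/188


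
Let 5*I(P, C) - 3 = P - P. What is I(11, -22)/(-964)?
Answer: -3/4820 ≈ -0.00062241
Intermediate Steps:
I(P, C) = ⅗ (I(P, C) = ⅗ + (P - P)/5 = ⅗ + (⅕)*0 = ⅗ + 0 = ⅗)
I(11, -22)/(-964) = (⅗)/(-964) = (⅗)*(-1/964) = -3/4820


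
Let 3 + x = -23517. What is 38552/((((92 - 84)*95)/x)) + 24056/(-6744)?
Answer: -19109666701/16017 ≈ -1.1931e+6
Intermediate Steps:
x = -23520 (x = -3 - 23517 = -23520)
38552/((((92 - 84)*95)/x)) + 24056/(-6744) = 38552/((((92 - 84)*95)/(-23520))) + 24056/(-6744) = 38552/(((8*95)*(-1/23520))) + 24056*(-1/6744) = 38552/((760*(-1/23520))) - 3007/843 = 38552/(-19/588) - 3007/843 = 38552*(-588/19) - 3007/843 = -22668576/19 - 3007/843 = -19109666701/16017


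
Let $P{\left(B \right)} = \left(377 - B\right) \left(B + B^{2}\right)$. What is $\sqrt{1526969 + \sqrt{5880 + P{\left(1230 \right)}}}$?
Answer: $\sqrt{1526969 + 13 i \sqrt{7642290}} \approx 1235.8 + 14.54 i$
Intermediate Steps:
$\sqrt{1526969 + \sqrt{5880 + P{\left(1230 \right)}}} = \sqrt{1526969 + \sqrt{5880 + 1230 \left(377 - 1230^{2} + 376 \cdot 1230\right)}} = \sqrt{1526969 + \sqrt{5880 + 1230 \left(377 - 1512900 + 462480\right)}} = \sqrt{1526969 + \sqrt{5880 + 1230 \left(-1050043\right)}} = \sqrt{1526969 + \sqrt{5880 - 1291552890}} = \sqrt{1526969 + \sqrt{-1291547010}} = \sqrt{1526969 + 13 i \sqrt{7642290}}$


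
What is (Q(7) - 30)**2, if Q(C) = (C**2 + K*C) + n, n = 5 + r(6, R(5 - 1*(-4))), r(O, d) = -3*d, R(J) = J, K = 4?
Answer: 625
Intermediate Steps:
n = -22 (n = 5 - 3*(5 - 1*(-4)) = 5 - 3*(5 + 4) = 5 - 3*9 = 5 - 27 = -22)
Q(C) = -22 + C**2 + 4*C (Q(C) = (C**2 + 4*C) - 22 = -22 + C**2 + 4*C)
(Q(7) - 30)**2 = ((-22 + 7**2 + 4*7) - 30)**2 = ((-22 + 49 + 28) - 30)**2 = (55 - 30)**2 = 25**2 = 625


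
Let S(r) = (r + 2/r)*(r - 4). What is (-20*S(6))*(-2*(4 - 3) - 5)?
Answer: 5320/3 ≈ 1773.3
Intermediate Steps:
S(r) = (-4 + r)*(r + 2/r) (S(r) = (r + 2/r)*(-4 + r) = (-4 + r)*(r + 2/r))
(-20*S(6))*(-2*(4 - 3) - 5) = (-20*(2 + 6² - 8/6 - 4*6))*(-2*(4 - 3) - 5) = (-20*(2 + 36 - 8*⅙ - 24))*(-2*1 - 5) = (-20*(2 + 36 - 4/3 - 24))*(-2 - 5) = -20*38/3*(-7) = -760/3*(-7) = 5320/3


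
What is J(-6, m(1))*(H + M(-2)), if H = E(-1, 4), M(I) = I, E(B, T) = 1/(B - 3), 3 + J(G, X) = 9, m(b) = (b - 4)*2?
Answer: -27/2 ≈ -13.500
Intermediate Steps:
m(b) = -8 + 2*b (m(b) = (-4 + b)*2 = -8 + 2*b)
J(G, X) = 6 (J(G, X) = -3 + 9 = 6)
E(B, T) = 1/(-3 + B)
H = -¼ (H = 1/(-3 - 1) = 1/(-4) = -¼ ≈ -0.25000)
J(-6, m(1))*(H + M(-2)) = 6*(-¼ - 2) = 6*(-9/4) = -27/2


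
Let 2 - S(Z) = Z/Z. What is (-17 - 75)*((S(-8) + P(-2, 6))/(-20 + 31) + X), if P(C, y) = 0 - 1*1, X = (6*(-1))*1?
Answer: 552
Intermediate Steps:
X = -6 (X = -6*1 = -6)
S(Z) = 1 (S(Z) = 2 - Z/Z = 2 - 1*1 = 2 - 1 = 1)
P(C, y) = -1 (P(C, y) = 0 - 1 = -1)
(-17 - 75)*((S(-8) + P(-2, 6))/(-20 + 31) + X) = (-17 - 75)*((1 - 1)/(-20 + 31) - 6) = -92*(0/11 - 6) = -92*(0*(1/11) - 6) = -92*(0 - 6) = -92*(-6) = 552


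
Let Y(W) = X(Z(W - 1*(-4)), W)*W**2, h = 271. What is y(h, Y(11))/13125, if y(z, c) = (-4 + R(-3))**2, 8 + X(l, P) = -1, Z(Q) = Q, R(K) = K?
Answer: 7/1875 ≈ 0.0037333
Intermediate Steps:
X(l, P) = -9 (X(l, P) = -8 - 1 = -9)
Y(W) = -9*W**2
y(z, c) = 49 (y(z, c) = (-4 - 3)**2 = (-7)**2 = 49)
y(h, Y(11))/13125 = 49/13125 = 49*(1/13125) = 7/1875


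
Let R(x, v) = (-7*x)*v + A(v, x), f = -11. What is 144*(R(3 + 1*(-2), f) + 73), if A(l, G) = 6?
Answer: 22464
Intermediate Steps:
R(x, v) = 6 - 7*v*x (R(x, v) = (-7*x)*v + 6 = -7*v*x + 6 = 6 - 7*v*x)
144*(R(3 + 1*(-2), f) + 73) = 144*((6 - 7*(-11)*(3 + 1*(-2))) + 73) = 144*((6 - 7*(-11)*(3 - 2)) + 73) = 144*((6 - 7*(-11)*1) + 73) = 144*((6 + 77) + 73) = 144*(83 + 73) = 144*156 = 22464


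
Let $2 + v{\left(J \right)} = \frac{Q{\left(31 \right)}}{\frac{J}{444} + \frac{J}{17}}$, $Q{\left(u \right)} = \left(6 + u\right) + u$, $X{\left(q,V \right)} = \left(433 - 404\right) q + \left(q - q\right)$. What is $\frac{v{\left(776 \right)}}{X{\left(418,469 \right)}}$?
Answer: $- \frac{12638}{271029737} \approx -4.663 \cdot 10^{-5}$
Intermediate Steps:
$X{\left(q,V \right)} = 29 q$ ($X{\left(q,V \right)} = \left(433 - 404\right) q + 0 = 29 q + 0 = 29 q$)
$Q{\left(u \right)} = 6 + 2 u$
$v{\left(J \right)} = -2 + \frac{513264}{461 J}$ ($v{\left(J \right)} = -2 + \frac{6 + 2 \cdot 31}{\frac{J}{444} + \frac{J}{17}} = -2 + \frac{6 + 62}{J \frac{1}{444} + J \frac{1}{17}} = -2 + \frac{68}{\frac{J}{444} + \frac{J}{17}} = -2 + \frac{68}{\frac{461}{7548} J} = -2 + 68 \frac{7548}{461 J} = -2 + \frac{513264}{461 J}$)
$\frac{v{\left(776 \right)}}{X{\left(418,469 \right)}} = \frac{-2 + \frac{513264}{461 \cdot 776}}{29 \cdot 418} = \frac{-2 + \frac{513264}{461} \cdot \frac{1}{776}}{12122} = \left(-2 + \frac{64158}{44717}\right) \frac{1}{12122} = \left(- \frac{25276}{44717}\right) \frac{1}{12122} = - \frac{12638}{271029737}$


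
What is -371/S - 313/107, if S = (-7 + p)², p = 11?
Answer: -44705/1712 ≈ -26.113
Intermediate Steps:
S = 16 (S = (-7 + 11)² = 4² = 16)
-371/S - 313/107 = -371/16 - 313/107 = -44705/1712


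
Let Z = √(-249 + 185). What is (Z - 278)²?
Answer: 77220 - 4448*I ≈ 77220.0 - 4448.0*I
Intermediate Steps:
Z = 8*I (Z = √(-64) = 8*I ≈ 8.0*I)
(Z - 278)² = (8*I - 278)² = (-278 + 8*I)²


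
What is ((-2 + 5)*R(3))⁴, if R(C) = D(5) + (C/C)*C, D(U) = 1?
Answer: 20736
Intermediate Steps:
R(C) = 1 + C (R(C) = 1 + (C/C)*C = 1 + 1*C = 1 + C)
((-2 + 5)*R(3))⁴ = ((-2 + 5)*(1 + 3))⁴ = (3*4)⁴ = 12⁴ = 20736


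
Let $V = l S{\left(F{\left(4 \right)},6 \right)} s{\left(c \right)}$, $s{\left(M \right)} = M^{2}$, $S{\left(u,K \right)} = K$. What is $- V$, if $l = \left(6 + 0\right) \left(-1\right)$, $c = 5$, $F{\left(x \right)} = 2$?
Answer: $900$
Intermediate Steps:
$l = -6$ ($l = 6 \left(-1\right) = -6$)
$V = -900$ ($V = \left(-6\right) 6 \cdot 5^{2} = \left(-36\right) 25 = -900$)
$- V = \left(-1\right) \left(-900\right) = 900$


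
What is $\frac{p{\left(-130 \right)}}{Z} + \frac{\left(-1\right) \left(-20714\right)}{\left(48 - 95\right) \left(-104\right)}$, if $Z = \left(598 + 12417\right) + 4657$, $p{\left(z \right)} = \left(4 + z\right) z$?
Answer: $\frac{593249}{114868} \approx 5.1646$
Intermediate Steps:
$p{\left(z \right)} = z \left(4 + z\right)$
$Z = 17672$ ($Z = 13015 + 4657 = 17672$)
$\frac{p{\left(-130 \right)}}{Z} + \frac{\left(-1\right) \left(-20714\right)}{\left(48 - 95\right) \left(-104\right)} = \frac{\left(-130\right) \left(4 - 130\right)}{17672} + \frac{\left(-1\right) \left(-20714\right)}{\left(48 - 95\right) \left(-104\right)} = \left(-130\right) \left(-126\right) \frac{1}{17672} + \frac{20714}{\left(-47\right) \left(-104\right)} = 16380 \cdot \frac{1}{17672} + \frac{20714}{4888} = \frac{4095}{4418} + 20714 \cdot \frac{1}{4888} = \frac{4095}{4418} + \frac{10357}{2444} = \frac{593249}{114868}$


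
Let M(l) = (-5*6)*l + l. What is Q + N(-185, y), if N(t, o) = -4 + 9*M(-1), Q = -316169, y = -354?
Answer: -315912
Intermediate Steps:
M(l) = -29*l (M(l) = -30*l + l = -29*l)
N(t, o) = 257 (N(t, o) = -4 + 9*(-29*(-1)) = -4 + 9*29 = -4 + 261 = 257)
Q + N(-185, y) = -316169 + 257 = -315912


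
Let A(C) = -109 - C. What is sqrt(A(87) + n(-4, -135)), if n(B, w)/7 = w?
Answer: I*sqrt(1141) ≈ 33.779*I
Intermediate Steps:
n(B, w) = 7*w
sqrt(A(87) + n(-4, -135)) = sqrt((-109 - 1*87) + 7*(-135)) = sqrt((-109 - 87) - 945) = sqrt(-196 - 945) = sqrt(-1141) = I*sqrt(1141)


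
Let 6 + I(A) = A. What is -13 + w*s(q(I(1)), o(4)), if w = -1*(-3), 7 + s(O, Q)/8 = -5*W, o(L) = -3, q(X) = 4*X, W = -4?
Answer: 299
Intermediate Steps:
I(A) = -6 + A
s(O, Q) = 104 (s(O, Q) = -56 + 8*(-5*(-4)) = -56 + 8*20 = -56 + 160 = 104)
w = 3
-13 + w*s(q(I(1)), o(4)) = -13 + 3*104 = -13 + 312 = 299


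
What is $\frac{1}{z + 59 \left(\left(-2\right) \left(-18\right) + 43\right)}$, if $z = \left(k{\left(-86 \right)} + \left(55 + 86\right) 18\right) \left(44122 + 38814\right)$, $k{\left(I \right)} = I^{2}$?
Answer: $\frac{1}{823890885} \approx 1.2138 \cdot 10^{-9}$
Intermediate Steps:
$z = 823886224$ ($z = \left(\left(-86\right)^{2} + \left(55 + 86\right) 18\right) \left(44122 + 38814\right) = \left(7396 + 141 \cdot 18\right) 82936 = \left(7396 + 2538\right) 82936 = 9934 \cdot 82936 = 823886224$)
$\frac{1}{z + 59 \left(\left(-2\right) \left(-18\right) + 43\right)} = \frac{1}{823886224 + 59 \left(\left(-2\right) \left(-18\right) + 43\right)} = \frac{1}{823886224 + 59 \left(36 + 43\right)} = \frac{1}{823886224 + 59 \cdot 79} = \frac{1}{823886224 + 4661} = \frac{1}{823890885}$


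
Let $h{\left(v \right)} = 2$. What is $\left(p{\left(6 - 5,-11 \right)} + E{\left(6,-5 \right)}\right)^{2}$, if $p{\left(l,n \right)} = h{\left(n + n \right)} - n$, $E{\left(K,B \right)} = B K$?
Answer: $289$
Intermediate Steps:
$p{\left(l,n \right)} = 2 - n$
$\left(p{\left(6 - 5,-11 \right)} + E{\left(6,-5 \right)}\right)^{2} = \left(\left(2 - -11\right) - 30\right)^{2} = \left(\left(2 + 11\right) - 30\right)^{2} = \left(13 - 30\right)^{2} = \left(-17\right)^{2} = 289$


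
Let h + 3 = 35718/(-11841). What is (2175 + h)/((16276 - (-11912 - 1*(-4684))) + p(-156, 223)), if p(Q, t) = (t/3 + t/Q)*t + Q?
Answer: 445170856/8128803083 ≈ 0.054765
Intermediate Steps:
p(Q, t) = Q + t*(t/3 + t/Q) (p(Q, t) = (t*(1/3) + t/Q)*t + Q = (t/3 + t/Q)*t + Q = t*(t/3 + t/Q) + Q = Q + t*(t/3 + t/Q))
h = -23747/3947 (h = -3 + 35718/(-11841) = -3 + 35718*(-1/11841) = -3 - 11906/3947 = -23747/3947 ≈ -6.0165)
(2175 + h)/((16276 - (-11912 - 1*(-4684))) + p(-156, 223)) = (2175 - 23747/3947)/((16276 - (-11912 - 1*(-4684))) + (-156 + (1/3)*223**2 + 223**2/(-156))) = 8560978/(3947*((16276 - (-11912 + 4684)) + (-156 + (1/3)*49729 - 1/156*49729))) = 8560978/(3947*((16276 - 1*(-7228)) + (-156 + 49729/3 - 49729/156))) = 8560978/(3947*((16276 + 7228) + 837281/52)) = 8560978/(3947*(23504 + 837281/52)) = 8560978/(3947*(2059489/52)) = (8560978/3947)*(52/2059489) = 445170856/8128803083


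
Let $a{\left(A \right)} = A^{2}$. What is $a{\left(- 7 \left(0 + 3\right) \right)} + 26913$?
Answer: $27354$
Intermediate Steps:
$a{\left(- 7 \left(0 + 3\right) \right)} + 26913 = \left(- 7 \left(0 + 3\right)\right)^{2} + 26913 = \left(\left(-7\right) 3\right)^{2} + 26913 = \left(-21\right)^{2} + 26913 = 441 + 26913 = 27354$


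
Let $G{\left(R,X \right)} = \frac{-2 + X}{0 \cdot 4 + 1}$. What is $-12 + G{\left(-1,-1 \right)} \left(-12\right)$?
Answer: $24$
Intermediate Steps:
$G{\left(R,X \right)} = -2 + X$ ($G{\left(R,X \right)} = \frac{-2 + X}{0 + 1} = \frac{-2 + X}{1} = \left(-2 + X\right) 1 = -2 + X$)
$-12 + G{\left(-1,-1 \right)} \left(-12\right) = -12 + \left(-2 - 1\right) \left(-12\right) = -12 - -36 = -12 + 36 = 24$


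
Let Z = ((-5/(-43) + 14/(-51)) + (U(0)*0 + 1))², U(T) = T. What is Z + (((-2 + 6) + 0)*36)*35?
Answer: 24242022676/4809249 ≈ 5040.7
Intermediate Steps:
Z = 3407716/4809249 (Z = ((-5/(-43) + 14/(-51)) + (0*0 + 1))² = ((-5*(-1/43) + 14*(-1/51)) + (0 + 1))² = ((5/43 - 14/51) + 1)² = (-347/2193 + 1)² = (1846/2193)² = 3407716/4809249 ≈ 0.70858)
Z + (((-2 + 6) + 0)*36)*35 = 3407716/4809249 + (((-2 + 6) + 0)*36)*35 = 3407716/4809249 + ((4 + 0)*36)*35 = 3407716/4809249 + (4*36)*35 = 3407716/4809249 + 144*35 = 3407716/4809249 + 5040 = 24242022676/4809249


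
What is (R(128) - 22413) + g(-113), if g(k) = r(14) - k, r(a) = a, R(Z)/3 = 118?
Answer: -21932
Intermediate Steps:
R(Z) = 354 (R(Z) = 3*118 = 354)
g(k) = 14 - k
(R(128) - 22413) + g(-113) = (354 - 22413) + (14 - 1*(-113)) = -22059 + (14 + 113) = -22059 + 127 = -21932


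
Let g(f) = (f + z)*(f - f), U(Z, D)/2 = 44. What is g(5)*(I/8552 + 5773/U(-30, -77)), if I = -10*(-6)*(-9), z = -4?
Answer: 0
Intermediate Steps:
U(Z, D) = 88 (U(Z, D) = 2*44 = 88)
I = -540 (I = 60*(-9) = -540)
g(f) = 0 (g(f) = (f - 4)*(f - f) = (-4 + f)*0 = 0)
g(5)*(I/8552 + 5773/U(-30, -77)) = 0*(-540/8552 + 5773/88) = 0*(-540*1/8552 + 5773*(1/88)) = 0*(-135/2138 + 5773/88) = 0*(6165397/94072) = 0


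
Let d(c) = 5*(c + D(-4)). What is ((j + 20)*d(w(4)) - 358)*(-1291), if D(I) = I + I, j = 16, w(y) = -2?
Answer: 2785978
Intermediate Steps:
D(I) = 2*I
d(c) = -40 + 5*c (d(c) = 5*(c + 2*(-4)) = 5*(c - 8) = 5*(-8 + c) = -40 + 5*c)
((j + 20)*d(w(4)) - 358)*(-1291) = ((16 + 20)*(-40 + 5*(-2)) - 358)*(-1291) = (36*(-40 - 10) - 358)*(-1291) = (36*(-50) - 358)*(-1291) = (-1800 - 358)*(-1291) = -2158*(-1291) = 2785978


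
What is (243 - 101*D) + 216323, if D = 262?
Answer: 190104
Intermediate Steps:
(243 - 101*D) + 216323 = (243 - 101*262) + 216323 = (243 - 26462) + 216323 = -26219 + 216323 = 190104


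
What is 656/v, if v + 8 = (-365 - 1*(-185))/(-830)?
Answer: -27224/323 ≈ -84.285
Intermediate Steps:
v = -646/83 (v = -8 + (-365 - 1*(-185))/(-830) = -8 + (-365 + 185)*(-1/830) = -8 - 180*(-1/830) = -8 + 18/83 = -646/83 ≈ -7.7831)
656/v = 656/(-646/83) = 656*(-83/646) = -27224/323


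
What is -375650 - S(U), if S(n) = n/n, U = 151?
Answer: -375651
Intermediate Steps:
S(n) = 1
-375650 - S(U) = -375650 - 1*1 = -375650 - 1 = -375651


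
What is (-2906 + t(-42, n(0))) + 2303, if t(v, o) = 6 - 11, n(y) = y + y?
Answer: -608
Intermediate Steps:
n(y) = 2*y
t(v, o) = -5
(-2906 + t(-42, n(0))) + 2303 = (-2906 - 5) + 2303 = -2911 + 2303 = -608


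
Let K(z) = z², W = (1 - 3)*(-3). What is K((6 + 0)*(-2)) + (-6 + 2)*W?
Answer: 120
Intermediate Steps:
W = 6 (W = -2*(-3) = 6)
K((6 + 0)*(-2)) + (-6 + 2)*W = ((6 + 0)*(-2))² + (-6 + 2)*6 = (6*(-2))² - 4*6 = (-12)² - 24 = 144 - 24 = 120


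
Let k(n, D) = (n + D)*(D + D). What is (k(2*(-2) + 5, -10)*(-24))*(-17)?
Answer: 73440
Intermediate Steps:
k(n, D) = 2*D*(D + n) (k(n, D) = (D + n)*(2*D) = 2*D*(D + n))
(k(2*(-2) + 5, -10)*(-24))*(-17) = ((2*(-10)*(-10 + (2*(-2) + 5)))*(-24))*(-17) = ((2*(-10)*(-10 + (-4 + 5)))*(-24))*(-17) = ((2*(-10)*(-10 + 1))*(-24))*(-17) = ((2*(-10)*(-9))*(-24))*(-17) = (180*(-24))*(-17) = -4320*(-17) = 73440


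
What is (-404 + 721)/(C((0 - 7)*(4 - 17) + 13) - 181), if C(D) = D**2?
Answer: 317/10635 ≈ 0.029807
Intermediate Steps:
(-404 + 721)/(C((0 - 7)*(4 - 17) + 13) - 181) = (-404 + 721)/(((0 - 7)*(4 - 17) + 13)**2 - 181) = 317/((-7*(-13) + 13)**2 - 181) = 317/((91 + 13)**2 - 181) = 317/(104**2 - 181) = 317/(10816 - 181) = 317/10635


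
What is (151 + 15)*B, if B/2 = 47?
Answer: 15604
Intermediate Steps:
B = 94 (B = 2*47 = 94)
(151 + 15)*B = (151 + 15)*94 = 166*94 = 15604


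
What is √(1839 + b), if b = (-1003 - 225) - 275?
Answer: 4*√21 ≈ 18.330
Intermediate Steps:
b = -1503 (b = -1228 - 275 = -1503)
√(1839 + b) = √(1839 - 1503) = √336 = 4*√21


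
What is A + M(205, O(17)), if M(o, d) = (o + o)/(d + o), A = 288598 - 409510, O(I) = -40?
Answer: -3990014/33 ≈ -1.2091e+5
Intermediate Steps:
A = -120912
M(o, d) = 2*o/(d + o) (M(o, d) = (2*o)/(d + o) = 2*o/(d + o))
A + M(205, O(17)) = -120912 + 2*205/(-40 + 205) = -120912 + 2*205/165 = -120912 + 2*205*(1/165) = -120912 + 82/33 = -3990014/33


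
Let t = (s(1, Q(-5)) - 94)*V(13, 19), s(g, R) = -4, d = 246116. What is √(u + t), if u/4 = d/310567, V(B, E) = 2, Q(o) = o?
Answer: 2*I*√4649705705189/310567 ≈ 13.886*I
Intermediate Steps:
u = 984464/310567 (u = 4*(246116/310567) = 984464/310567 ≈ 3.1699)
t = -196 (t = (-4 - 94)*2 = -98*2 = -196)
√(u + t) = √(984464/310567 - 196) = √(-59886668/310567) = 2*I*√4649705705189/310567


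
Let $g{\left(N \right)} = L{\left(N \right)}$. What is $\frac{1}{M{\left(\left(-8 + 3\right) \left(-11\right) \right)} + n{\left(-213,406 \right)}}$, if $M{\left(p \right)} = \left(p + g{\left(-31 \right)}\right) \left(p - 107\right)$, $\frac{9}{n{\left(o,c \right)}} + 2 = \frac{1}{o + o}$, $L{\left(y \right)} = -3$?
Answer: $- \frac{853}{2310346} \approx -0.00036921$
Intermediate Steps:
$g{\left(N \right)} = -3$
$n{\left(o,c \right)} = \frac{9}{-2 + \frac{1}{2 o}}$ ($n{\left(o,c \right)} = \frac{9}{-2 + \frac{1}{o + o}} = \frac{9}{-2 + \frac{1}{2 o}}$)
$M{\left(p \right)} = \left(-107 + p\right) \left(-3 + p\right)$ ($M{\left(p \right)} = \left(p - 3\right) \left(p - 107\right) = \left(-3 + p\right) \left(-107 + p\right) = \left(-107 + p\right) \left(-3 + p\right)$)
$\frac{1}{M{\left(\left(-8 + 3\right) \left(-11\right) \right)} + n{\left(-213,406 \right)}} = \frac{1}{\left(321 + \left(\left(-8 + 3\right) \left(-11\right)\right)^{2} - 110 \left(-8 + 3\right) \left(-11\right)\right) - - \frac{3834}{-1 + 4 \left(-213\right)}} = \frac{1}{\left(321 + \left(\left(-5\right) \left(-11\right)\right)^{2} - 110 \left(\left(-5\right) \left(-11\right)\right)\right) - - \frac{3834}{-1 - 852}} = \frac{1}{\left(321 + 55^{2} - 6050\right) - - \frac{3834}{-853}} = \frac{1}{\left(321 + 3025 - 6050\right) - \left(-3834\right) \left(- \frac{1}{853}\right)} = \frac{1}{-2704 - \frac{3834}{853}} = \frac{1}{- \frac{2310346}{853}} = - \frac{853}{2310346}$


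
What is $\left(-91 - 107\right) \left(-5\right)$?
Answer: $990$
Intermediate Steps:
$\left(-91 - 107\right) \left(-5\right) = \left(-198\right) \left(-5\right) = 990$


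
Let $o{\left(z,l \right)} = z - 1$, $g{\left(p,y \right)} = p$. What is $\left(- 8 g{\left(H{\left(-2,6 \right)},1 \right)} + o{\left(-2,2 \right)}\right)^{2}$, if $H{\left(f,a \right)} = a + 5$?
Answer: $8281$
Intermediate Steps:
$H{\left(f,a \right)} = 5 + a$
$o{\left(z,l \right)} = -1 + z$ ($o{\left(z,l \right)} = z - 1 = -1 + z$)
$\left(- 8 g{\left(H{\left(-2,6 \right)},1 \right)} + o{\left(-2,2 \right)}\right)^{2} = \left(- 8 \left(5 + 6\right) - 3\right)^{2} = \left(\left(-8\right) 11 - 3\right)^{2} = \left(-88 - 3\right)^{2} = \left(-91\right)^{2} = 8281$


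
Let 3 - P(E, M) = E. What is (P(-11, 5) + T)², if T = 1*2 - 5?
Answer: 121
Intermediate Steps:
P(E, M) = 3 - E
T = -3 (T = 2 - 5 = -3)
(P(-11, 5) + T)² = ((3 - 1*(-11)) - 3)² = ((3 + 11) - 3)² = (14 - 3)² = 11² = 121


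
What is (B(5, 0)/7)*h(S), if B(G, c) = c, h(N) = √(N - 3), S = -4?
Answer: 0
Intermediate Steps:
h(N) = √(-3 + N)
(B(5, 0)/7)*h(S) = (0/7)*√(-3 - 4) = (0*(⅐))*√(-7) = 0*(I*√7) = 0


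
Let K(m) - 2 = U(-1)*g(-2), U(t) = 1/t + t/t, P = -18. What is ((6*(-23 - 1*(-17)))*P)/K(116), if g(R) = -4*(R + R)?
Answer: 324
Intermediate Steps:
g(R) = -8*R
U(t) = 1 + 1/t (U(t) = 1/t + 1 = 1 + 1/t)
K(m) = 2 (K(m) = 2 + ((1 - 1)/(-1))*(-8*(-2)) = 2 - 1*0*16 = 2 + 0*16 = 2 + 0 = 2)
((6*(-23 - 1*(-17)))*P)/K(116) = ((6*(-23 - 1*(-17)))*(-18))/2 = ((6*(-23 + 17))*(-18))*(1/2) = ((6*(-6))*(-18))*(1/2) = -36*(-18)*(1/2) = 648*(1/2) = 324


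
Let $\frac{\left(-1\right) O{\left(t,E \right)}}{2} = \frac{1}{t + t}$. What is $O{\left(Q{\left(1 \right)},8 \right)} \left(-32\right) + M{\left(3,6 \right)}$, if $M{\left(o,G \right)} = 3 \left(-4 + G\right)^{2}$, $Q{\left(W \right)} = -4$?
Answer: $4$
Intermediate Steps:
$O{\left(t,E \right)} = - \frac{1}{t}$ ($O{\left(t,E \right)} = - \frac{2}{t + t} = - \frac{2}{2 t} = - 2 \frac{1}{2 t} = - \frac{1}{t}$)
$O{\left(Q{\left(1 \right)},8 \right)} \left(-32\right) + M{\left(3,6 \right)} = - \frac{1}{-4} \left(-32\right) + 3 \left(-4 + 6\right)^{2} = \left(-1\right) \left(- \frac{1}{4}\right) \left(-32\right) + 3 \cdot 2^{2} = \frac{1}{4} \left(-32\right) + 3 \cdot 4 = -8 + 12 = 4$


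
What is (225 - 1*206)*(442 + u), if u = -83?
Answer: 6821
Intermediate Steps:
(225 - 1*206)*(442 + u) = (225 - 1*206)*(442 - 83) = (225 - 206)*359 = 19*359 = 6821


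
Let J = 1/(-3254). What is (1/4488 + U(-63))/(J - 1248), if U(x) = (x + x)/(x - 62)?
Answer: -920252351/1139108536500 ≈ -0.00080787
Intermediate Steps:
U(x) = 2*x/(-62 + x) (U(x) = (2*x)/(-62 + x) = 2*x/(-62 + x))
J = -1/3254 ≈ -0.00030731
(1/4488 + U(-63))/(J - 1248) = (1/4488 + 2*(-63)/(-62 - 63))/(-1/3254 - 1248) = (1/4488 + 2*(-63)/(-125))/(-4060993/3254) = (1/4488 + 2*(-63)*(-1/125))*(-3254/4060993) = (1/4488 + 126/125)*(-3254/4060993) = (565613/561000)*(-3254/4060993) = -920252351/1139108536500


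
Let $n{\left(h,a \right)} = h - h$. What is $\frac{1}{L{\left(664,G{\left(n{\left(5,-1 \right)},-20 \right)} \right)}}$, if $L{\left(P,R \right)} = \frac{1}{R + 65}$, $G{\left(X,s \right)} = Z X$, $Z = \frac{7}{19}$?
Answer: $65$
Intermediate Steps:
$n{\left(h,a \right)} = 0$
$Z = \frac{7}{19}$ ($Z = 7 \cdot \frac{1}{19} = \frac{7}{19} \approx 0.36842$)
$G{\left(X,s \right)} = \frac{7 X}{19}$
$L{\left(P,R \right)} = \frac{1}{65 + R}$
$\frac{1}{L{\left(664,G{\left(n{\left(5,-1 \right)},-20 \right)} \right)}} = \frac{1}{\frac{1}{65 + \frac{7}{19} \cdot 0}} = \frac{1}{\frac{1}{65 + 0}} = \frac{1}{\frac{1}{65}} = 65$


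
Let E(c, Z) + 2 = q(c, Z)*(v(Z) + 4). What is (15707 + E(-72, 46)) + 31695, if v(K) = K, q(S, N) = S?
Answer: 43800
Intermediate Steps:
E(c, Z) = -2 + c*(4 + Z) (E(c, Z) = -2 + c*(Z + 4) = -2 + c*(4 + Z))
(15707 + E(-72, 46)) + 31695 = (15707 + (-2 + 4*(-72) + 46*(-72))) + 31695 = (15707 + (-2 - 288 - 3312)) + 31695 = (15707 - 3602) + 31695 = 12105 + 31695 = 43800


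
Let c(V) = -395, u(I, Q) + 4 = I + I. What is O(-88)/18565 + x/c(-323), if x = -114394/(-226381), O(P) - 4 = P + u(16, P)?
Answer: -18053854/4202763265 ≈ -0.0042957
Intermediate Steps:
u(I, Q) = -4 + 2*I (u(I, Q) = -4 + (I + I) = -4 + 2*I)
O(P) = 32 + P (O(P) = 4 + (P + (-4 + 2*16)) = 4 + (P + (-4 + 32)) = 4 + (P + 28) = 4 + (28 + P) = 32 + P)
x = 114394/226381 (x = -114394*(-1/226381) = 114394/226381 ≈ 0.50532)
O(-88)/18565 + x/c(-323) = (32 - 88)/18565 + (114394/226381)/(-395) = -56*1/18565 + (114394/226381)*(-1/395) = -56/18565 - 114394/89420495 = -18053854/4202763265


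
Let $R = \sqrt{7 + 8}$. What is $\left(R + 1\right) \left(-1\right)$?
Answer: $-1 - \sqrt{15} \approx -4.873$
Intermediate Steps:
$R = \sqrt{15} \approx 3.873$
$\left(R + 1\right) \left(-1\right) = \left(\sqrt{15} + 1\right) \left(-1\right) = \left(1 + \sqrt{15}\right) \left(-1\right) = -1 - \sqrt{15}$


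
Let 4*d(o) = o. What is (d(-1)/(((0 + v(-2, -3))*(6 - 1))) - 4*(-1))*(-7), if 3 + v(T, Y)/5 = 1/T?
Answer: -1401/50 ≈ -28.020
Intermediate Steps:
d(o) = o/4
v(T, Y) = -15 + 5/T
(d(-1)/(((0 + v(-2, -3))*(6 - 1))) - 4*(-1))*(-7) = (((¼)*(-1))/(((0 + (-15 + 5/(-2)))*(6 - 1))) - 4*(-1))*(-7) = (-1/(5*(0 + (-15 + 5*(-½))))/4 + 4)*(-7) = (-1/(5*(0 + (-15 - 5/2)))/4 + 4)*(-7) = (-1/(5*(0 - 35/2))/4 + 4)*(-7) = (-1/(4*((-35/2*5))) + 4)*(-7) = (-1/(4*(-175/2)) + 4)*(-7) = (-¼*(-2/175) + 4)*(-7) = (1/350 + 4)*(-7) = (1401/350)*(-7) = -1401/50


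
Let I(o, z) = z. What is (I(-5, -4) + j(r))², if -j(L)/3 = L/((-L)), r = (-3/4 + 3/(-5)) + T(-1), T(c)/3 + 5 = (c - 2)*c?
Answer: 1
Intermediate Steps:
T(c) = -15 + 3*c*(-2 + c) (T(c) = -15 + 3*((c - 2)*c) = -15 + 3*((-2 + c)*c) = -15 + 3*(c*(-2 + c)) = -15 + 3*c*(-2 + c))
r = -147/20 (r = (-3/4 + 3/(-5)) + (-15 - 6*(-1) + 3*(-1)²) = (-3*¼ + 3*(-⅕)) + (-15 + 6 + 3*1) = (-¾ - ⅗) + (-15 + 6 + 3) = -27/20 - 6 = -147/20 ≈ -7.3500)
j(L) = 3 (j(L) = -3*L/((-L)) = -3*L*(-1/L) = -3*(-1) = 3)
(I(-5, -4) + j(r))² = (-4 + 3)² = (-1)² = 1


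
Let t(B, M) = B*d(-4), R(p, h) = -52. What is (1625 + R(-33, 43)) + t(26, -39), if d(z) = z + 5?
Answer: 1599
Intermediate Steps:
d(z) = 5 + z
t(B, M) = B (t(B, M) = B*(5 - 4) = B*1 = B)
(1625 + R(-33, 43)) + t(26, -39) = (1625 - 52) + 26 = 1573 + 26 = 1599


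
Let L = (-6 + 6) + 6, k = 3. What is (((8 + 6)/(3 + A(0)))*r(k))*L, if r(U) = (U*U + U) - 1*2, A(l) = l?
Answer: 280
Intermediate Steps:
r(U) = -2 + U + U**2 (r(U) = (U**2 + U) - 2 = (U + U**2) - 2 = -2 + U + U**2)
L = 6 (L = 0 + 6 = 6)
(((8 + 6)/(3 + A(0)))*r(k))*L = (((8 + 6)/(3 + 0))*(-2 + 3 + 3**2))*6 = ((14/3)*(-2 + 3 + 9))*6 = ((14*(1/3))*10)*6 = ((14/3)*10)*6 = (140/3)*6 = 280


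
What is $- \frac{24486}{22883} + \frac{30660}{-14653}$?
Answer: $- \frac{151483734}{47900657} \approx -3.1625$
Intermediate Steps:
$- \frac{24486}{22883} + \frac{30660}{-14653} = \left(-24486\right) \frac{1}{22883} + 30660 \left(- \frac{1}{14653}\right) = - \frac{3498}{3269} - \frac{30660}{14653} = - \frac{151483734}{47900657}$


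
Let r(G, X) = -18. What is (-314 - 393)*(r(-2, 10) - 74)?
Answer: 65044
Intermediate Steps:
(-314 - 393)*(r(-2, 10) - 74) = (-314 - 393)*(-18 - 74) = -707*(-92) = 65044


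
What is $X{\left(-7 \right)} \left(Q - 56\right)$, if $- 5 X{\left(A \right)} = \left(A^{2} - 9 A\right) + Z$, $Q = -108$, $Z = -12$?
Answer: $3280$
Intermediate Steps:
$X{\left(A \right)} = \frac{12}{5} - \frac{A^{2}}{5} + \frac{9 A}{5}$ ($X{\left(A \right)} = - \frac{\left(A^{2} - 9 A\right) - 12}{5} = - \frac{-12 + A^{2} - 9 A}{5} = \frac{12}{5} - \frac{A^{2}}{5} + \frac{9 A}{5}$)
$X{\left(-7 \right)} \left(Q - 56\right) = \left(\frac{12}{5} - \frac{\left(-7\right)^{2}}{5} + \frac{9}{5} \left(-7\right)\right) \left(-108 - 56\right) = \left(\frac{12}{5} - \frac{49}{5} - \frac{63}{5}\right) \left(-164\right) = \left(-20\right) \left(-164\right) = 3280$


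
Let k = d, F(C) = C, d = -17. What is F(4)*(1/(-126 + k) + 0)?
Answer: -4/143 ≈ -0.027972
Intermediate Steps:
k = -17
F(4)*(1/(-126 + k) + 0) = 4*(1/(-126 - 17) + 0) = 4*(1/(-143) + 0) = 4*(-1/143 + 0) = 4*(-1/143) = -4/143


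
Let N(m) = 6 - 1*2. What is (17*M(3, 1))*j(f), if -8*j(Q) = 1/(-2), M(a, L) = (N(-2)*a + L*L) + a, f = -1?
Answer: 17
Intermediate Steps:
N(m) = 4 (N(m) = 6 - 2 = 4)
M(a, L) = L² + 5*a (M(a, L) = (4*a + L*L) + a = (4*a + L²) + a = (L² + 4*a) + a = L² + 5*a)
j(Q) = 1/16 (j(Q) = -⅛/(-2) = -⅛*(-½) = 1/16)
(17*M(3, 1))*j(f) = (17*(1² + 5*3))*(1/16) = (17*(1 + 15))*(1/16) = (17*16)*(1/16) = 272*(1/16) = 17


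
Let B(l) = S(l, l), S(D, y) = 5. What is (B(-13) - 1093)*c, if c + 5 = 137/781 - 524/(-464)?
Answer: 91059344/22649 ≈ 4020.5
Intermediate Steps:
B(l) = 5
c = -334777/90596 (c = -5 + (137/781 - 524/(-464)) = -5 + (137*(1/781) - 524*(-1/464)) = -5 + (137/781 + 131/116) = -5 + 118203/90596 = -334777/90596 ≈ -3.6953)
(B(-13) - 1093)*c = (5 - 1093)*(-334777/90596) = -1088*(-334777/90596) = 91059344/22649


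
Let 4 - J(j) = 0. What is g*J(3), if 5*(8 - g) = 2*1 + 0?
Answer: 152/5 ≈ 30.400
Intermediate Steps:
J(j) = 4 (J(j) = 4 - 1*0 = 4 + 0 = 4)
g = 38/5 (g = 8 - (2*1 + 0)/5 = 8 - (2 + 0)/5 = 8 - 1/5*2 = 8 - 2/5 = 38/5 ≈ 7.6000)
g*J(3) = (38/5)*4 = 152/5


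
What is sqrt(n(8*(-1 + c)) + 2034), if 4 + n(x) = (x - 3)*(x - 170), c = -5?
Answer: 2*sqrt(3287) ≈ 114.66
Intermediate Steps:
n(x) = -4 + (-170 + x)*(-3 + x) (n(x) = -4 + (x - 3)*(x - 170) = -4 + (-3 + x)*(-170 + x) = -4 + (-170 + x)*(-3 + x))
sqrt(n(8*(-1 + c)) + 2034) = sqrt((506 + (8*(-1 - 5))**2 - 1384*(-1 - 5)) + 2034) = sqrt((506 + (8*(-6))**2 - 1384*(-6)) + 2034) = sqrt((506 + (-48)**2 - 173*(-48)) + 2034) = sqrt((506 + 2304 + 8304) + 2034) = sqrt(11114 + 2034) = sqrt(13148) = 2*sqrt(3287)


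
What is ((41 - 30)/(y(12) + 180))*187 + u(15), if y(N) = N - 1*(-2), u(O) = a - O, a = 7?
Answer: 505/194 ≈ 2.6031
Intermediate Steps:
u(O) = 7 - O
y(N) = 2 + N (y(N) = N + 2 = 2 + N)
((41 - 30)/(y(12) + 180))*187 + u(15) = ((41 - 30)/((2 + 12) + 180))*187 + (7 - 1*15) = (11/(14 + 180))*187 + (7 - 15) = (11/194)*187 - 8 = 2057/194 - 8 = 505/194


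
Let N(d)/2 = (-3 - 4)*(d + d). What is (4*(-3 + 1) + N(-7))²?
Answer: 35344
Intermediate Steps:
N(d) = -28*d (N(d) = 2*((-3 - 4)*(d + d)) = 2*(-14*d) = -28*d)
(4*(-3 + 1) + N(-7))² = (4*(-3 + 1) - 28*(-7))² = (4*(-2) + 196)² = (-8 + 196)² = 188² = 35344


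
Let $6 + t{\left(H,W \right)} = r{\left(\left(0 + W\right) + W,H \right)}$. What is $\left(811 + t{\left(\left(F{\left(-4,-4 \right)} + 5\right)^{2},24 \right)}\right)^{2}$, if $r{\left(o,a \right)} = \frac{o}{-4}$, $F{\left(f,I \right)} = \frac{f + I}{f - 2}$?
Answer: $628849$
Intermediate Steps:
$F{\left(f,I \right)} = \frac{I + f}{-2 + f}$
$r{\left(o,a \right)} = - \frac{o}{4}$ ($r{\left(o,a \right)} = o \left(- \frac{1}{4}\right) = - \frac{o}{4}$)
$t{\left(H,W \right)} = -6 - \frac{W}{2}$ ($t{\left(H,W \right)} = -6 - \frac{\left(0 + W\right) + W}{4} = -6 - \frac{W + W}{4} = -6 - \frac{2 W}{4} = -6 - \frac{W}{2}$)
$\left(811 + t{\left(\left(F{\left(-4,-4 \right)} + 5\right)^{2},24 \right)}\right)^{2} = \left(811 - 18\right)^{2} = 793^{2} = 628849$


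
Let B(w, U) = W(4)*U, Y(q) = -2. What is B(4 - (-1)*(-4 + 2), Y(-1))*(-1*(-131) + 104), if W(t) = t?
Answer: -1880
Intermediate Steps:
B(w, U) = 4*U
B(4 - (-1)*(-4 + 2), Y(-1))*(-1*(-131) + 104) = (4*(-2))*(-1*(-131) + 104) = -8*(131 + 104) = -8*235 = -1880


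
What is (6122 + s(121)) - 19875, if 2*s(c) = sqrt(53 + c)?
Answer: -13753 + sqrt(174)/2 ≈ -13746.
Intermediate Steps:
s(c) = sqrt(53 + c)/2
(6122 + s(121)) - 19875 = (6122 + sqrt(53 + 121)/2) - 19875 = (6122 + sqrt(174)/2) - 19875 = -13753 + sqrt(174)/2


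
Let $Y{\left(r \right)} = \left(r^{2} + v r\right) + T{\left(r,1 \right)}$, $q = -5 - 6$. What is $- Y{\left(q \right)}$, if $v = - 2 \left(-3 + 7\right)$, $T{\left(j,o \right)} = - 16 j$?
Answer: $-385$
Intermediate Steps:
$v = -8$ ($v = \left(-2\right) 4 = -8$)
$q = -11$ ($q = -5 - 6 = -11$)
$Y{\left(r \right)} = r^{2} - 24 r$ ($Y{\left(r \right)} = \left(r^{2} - 8 r\right) - 16 r = r^{2} - 24 r$)
$- Y{\left(q \right)} = - \left(-11\right) \left(-24 - 11\right) = - \left(-11\right) \left(-35\right) = \left(-1\right) 385 = -385$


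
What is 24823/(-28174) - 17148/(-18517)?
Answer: 23480261/521697958 ≈ 0.045007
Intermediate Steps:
24823/(-28174) - 17148/(-18517) = 24823*(-1/28174) - 17148*(-1/18517) = -24823/28174 + 17148/18517 = 23480261/521697958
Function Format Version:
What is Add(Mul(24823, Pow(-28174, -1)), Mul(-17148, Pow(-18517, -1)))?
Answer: Rational(23480261, 521697958) ≈ 0.045007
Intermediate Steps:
Add(Mul(24823, Pow(-28174, -1)), Mul(-17148, Pow(-18517, -1))) = Add(Mul(24823, Rational(-1, 28174)), Mul(-17148, Rational(-1, 18517))) = Add(Rational(-24823, 28174), Rational(17148, 18517)) = Rational(23480261, 521697958)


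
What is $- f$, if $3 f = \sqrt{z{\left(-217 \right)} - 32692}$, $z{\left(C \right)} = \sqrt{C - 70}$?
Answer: $- \frac{\sqrt{-32692 + i \sqrt{287}}}{3} \approx -0.015616 - 60.27 i$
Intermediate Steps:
$z{\left(C \right)} = \sqrt{-70 + C}$
$f = \frac{\sqrt{-32692 + i \sqrt{287}}}{3}$ ($f = \frac{\sqrt{\sqrt{-70 - 217} - 32692}}{3} = \frac{\sqrt{\sqrt{-287} - 32692}}{3} = \frac{\sqrt{i \sqrt{287} - 32692}}{3} = \frac{\sqrt{-32692 + i \sqrt{287}}}{3} \approx 0.015616 + 60.27 i$)
$- f = - \frac{\sqrt{-32692 + i \sqrt{287}}}{3}$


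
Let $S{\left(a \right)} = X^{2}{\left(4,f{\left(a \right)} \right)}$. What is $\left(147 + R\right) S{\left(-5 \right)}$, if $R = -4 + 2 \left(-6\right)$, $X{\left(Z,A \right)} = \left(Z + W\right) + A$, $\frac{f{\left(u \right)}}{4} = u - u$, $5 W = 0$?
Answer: $2096$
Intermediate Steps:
$W = 0$ ($W = \frac{1}{5} \cdot 0 = 0$)
$f{\left(u \right)} = 0$ ($f{\left(u \right)} = 4 \left(u - u\right) = 4 \cdot 0 = 0$)
$X{\left(Z,A \right)} = A + Z$ ($X{\left(Z,A \right)} = \left(Z + 0\right) + A = Z + A = A + Z$)
$R = -16$ ($R = -4 - 12 = -16$)
$S{\left(a \right)} = 16$ ($S{\left(a \right)} = \left(0 + 4\right)^{2} = 4^{2} = 16$)
$\left(147 + R\right) S{\left(-5 \right)} = \left(147 - 16\right) 16 = 131 \cdot 16 = 2096$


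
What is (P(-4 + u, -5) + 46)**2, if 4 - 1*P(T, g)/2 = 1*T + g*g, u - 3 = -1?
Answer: 64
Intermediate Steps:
u = 2 (u = 3 - 1 = 2)
P(T, g) = 8 - 2*T - 2*g**2 (P(T, g) = 8 - 2*(1*T + g*g) = 8 - 2*(T + g**2) = 8 + (-2*T - 2*g**2) = 8 - 2*T - 2*g**2)
(P(-4 + u, -5) + 46)**2 = ((8 - 2*(-4 + 2) - 2*(-5)**2) + 46)**2 = ((8 - 2*(-2) - 2*25) + 46)**2 = ((8 + 4 - 50) + 46)**2 = (-38 + 46)**2 = 8**2 = 64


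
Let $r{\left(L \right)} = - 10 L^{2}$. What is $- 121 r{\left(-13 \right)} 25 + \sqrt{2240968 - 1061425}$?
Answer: $5112250 + \sqrt{1179543} \approx 5.1133 \cdot 10^{6}$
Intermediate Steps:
$- 121 r{\left(-13 \right)} 25 + \sqrt{2240968 - 1061425} = - 121 \left(- 10 \left(-13\right)^{2}\right) 25 + \sqrt{2240968 - 1061425} = - 121 \left(\left(-10\right) 169\right) 25 + \sqrt{1179543} = \left(-121\right) \left(-1690\right) 25 + \sqrt{1179543} = 204490 \cdot 25 + \sqrt{1179543} = 5112250 + \sqrt{1179543}$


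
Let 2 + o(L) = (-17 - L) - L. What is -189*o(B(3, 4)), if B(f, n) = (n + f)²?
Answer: 22113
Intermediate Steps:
B(f, n) = (f + n)²
o(L) = -19 - 2*L (o(L) = -2 + ((-17 - L) - L) = -2 + (-17 - 2*L) = -19 - 2*L)
-189*o(B(3, 4)) = -189*(-19 - 2*(3 + 4)²) = -189*(-19 - 2*7²) = -189*(-19 - 2*49) = -189*(-19 - 98) = -189*(-117) = 22113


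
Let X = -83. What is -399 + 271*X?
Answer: -22892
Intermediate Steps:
-399 + 271*X = -399 + 271*(-83) = -399 - 22493 = -22892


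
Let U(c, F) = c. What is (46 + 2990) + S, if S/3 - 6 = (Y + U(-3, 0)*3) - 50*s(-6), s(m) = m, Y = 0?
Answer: 3927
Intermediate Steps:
S = 891 (S = 18 + 3*((0 - 3*3) - 50*(-6)) = 18 + 3*((0 - 9) + 300) = 18 + 3*(-9 + 300) = 18 + 3*291 = 18 + 873 = 891)
(46 + 2990) + S = (46 + 2990) + 891 = 3036 + 891 = 3927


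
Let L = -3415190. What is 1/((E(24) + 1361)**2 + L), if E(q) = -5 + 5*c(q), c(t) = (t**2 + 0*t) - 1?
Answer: 1/14486171 ≈ 6.9031e-8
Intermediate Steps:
c(t) = -1 + t**2 (c(t) = (t**2 + 0) - 1 = t**2 - 1 = -1 + t**2)
E(q) = -10 + 5*q**2 (E(q) = -5 + 5*(-1 + q**2) = -5 + (-5 + 5*q**2) = -10 + 5*q**2)
1/((E(24) + 1361)**2 + L) = 1/(((-10 + 5*24**2) + 1361)**2 - 3415190) = 1/(((-10 + 5*576) + 1361)**2 - 3415190) = 1/(((-10 + 2880) + 1361)**2 - 3415190) = 1/((2870 + 1361)**2 - 3415190) = 1/(4231**2 - 3415190) = 1/(17901361 - 3415190) = 1/14486171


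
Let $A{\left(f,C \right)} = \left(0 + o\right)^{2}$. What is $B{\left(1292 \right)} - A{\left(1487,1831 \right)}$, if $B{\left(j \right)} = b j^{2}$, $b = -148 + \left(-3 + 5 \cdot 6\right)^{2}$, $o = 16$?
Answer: $969842128$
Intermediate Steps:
$b = 581$ ($b = -148 + \left(-3 + 30\right)^{2} = -148 + 27^{2} = -148 + 729 = 581$)
$B{\left(j \right)} = 581 j^{2}$
$A{\left(f,C \right)} = 256$ ($A{\left(f,C \right)} = \left(0 + 16\right)^{2} = 16^{2} = 256$)
$B{\left(1292 \right)} - A{\left(1487,1831 \right)} = 581 \cdot 1292^{2} - 256 = 581 \cdot 1669264 - 256 = 969842384 - 256 = 969842128$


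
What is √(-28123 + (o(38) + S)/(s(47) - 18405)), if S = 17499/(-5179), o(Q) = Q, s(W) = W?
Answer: I*√254216789112928901898/95076082 ≈ 167.7*I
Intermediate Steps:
S = -17499/5179 (S = 17499*(-1/5179) = -17499/5179 ≈ -3.3788)
√(-28123 + (o(38) + S)/(s(47) - 18405)) = √(-28123 + (38 - 17499/5179)/(47 - 18405)) = √(-28123 + (179303/5179)/(-18358)) = √(-28123 + (179303/5179)*(-1/18358)) = √(-28123 - 179303/95076082) = √(-2673824833389/95076082) = I*√254216789112928901898/95076082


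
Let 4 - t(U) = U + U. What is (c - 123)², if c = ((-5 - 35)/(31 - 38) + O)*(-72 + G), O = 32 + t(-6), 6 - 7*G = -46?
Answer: 30968608441/2401 ≈ 1.2898e+7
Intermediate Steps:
G = 52/7 (G = 6/7 - ⅐*(-46) = 6/7 + 46/7 = 52/7 ≈ 7.4286)
t(U) = 4 - 2*U (t(U) = 4 - (U + U) = 4 - 2*U)
O = 48 (O = 32 + (4 - 2*(-6)) = 32 + (4 + 12) = 32 + 16 = 48)
c = -169952/49 (c = ((-5 - 35)/(31 - 38) + 48)*(-72 + 52/7) = (-40/(-7) + 48)*(-452/7) = (-40*(-⅐) + 48)*(-452/7) = (40/7 + 48)*(-452/7) = (376/7)*(-452/7) = -169952/49 ≈ -3468.4)
(c - 123)² = (-169952/49 - 123)² = (-175979/49)² = 30968608441/2401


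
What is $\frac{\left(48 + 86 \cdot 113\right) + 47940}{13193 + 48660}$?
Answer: $\frac{5246}{5623} \approx 0.93295$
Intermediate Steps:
$\frac{\left(48 + 86 \cdot 113\right) + 47940}{13193 + 48660} = \frac{\left(48 + 9718\right) + 47940}{61853} = \left(9766 + 47940\right) \frac{1}{61853} = 57706 \cdot \frac{1}{61853} = \frac{5246}{5623}$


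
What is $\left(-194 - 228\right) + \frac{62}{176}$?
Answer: $- \frac{37105}{88} \approx -421.65$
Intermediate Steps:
$\left(-194 - 228\right) + \frac{62}{176} = \left(-194 - 228\right) + 62 \cdot \frac{1}{176} = \left(-194 - 228\right) + \frac{31}{88} = -422 + \frac{31}{88} = - \frac{37105}{88}$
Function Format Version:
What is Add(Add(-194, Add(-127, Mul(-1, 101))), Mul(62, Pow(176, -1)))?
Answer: Rational(-37105, 88) ≈ -421.65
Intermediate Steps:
Add(Add(-194, Add(-127, Mul(-1, 101))), Mul(62, Pow(176, -1))) = Add(Add(-194, Add(-127, -101)), Mul(62, Rational(1, 176))) = Add(Add(-194, -228), Rational(31, 88)) = Add(-422, Rational(31, 88)) = Rational(-37105, 88)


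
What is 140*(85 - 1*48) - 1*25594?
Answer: -20414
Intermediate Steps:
140*(85 - 1*48) - 1*25594 = 140*(85 - 48) - 25594 = 140*37 - 25594 = 5180 - 25594 = -20414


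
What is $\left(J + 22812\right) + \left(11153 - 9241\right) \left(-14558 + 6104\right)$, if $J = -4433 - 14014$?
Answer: $-16159683$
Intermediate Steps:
$J = -18447$
$\left(J + 22812\right) + \left(11153 - 9241\right) \left(-14558 + 6104\right) = \left(-18447 + 22812\right) + \left(11153 - 9241\right) \left(-14558 + 6104\right) = 4365 + 1912 \left(-8454\right) = 4365 - 16164048 = -16159683$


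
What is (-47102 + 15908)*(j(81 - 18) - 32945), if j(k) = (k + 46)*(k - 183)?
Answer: 1435703850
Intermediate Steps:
j(k) = (-183 + k)*(46 + k) (j(k) = (46 + k)*(-183 + k) = (-183 + k)*(46 + k))
(-47102 + 15908)*(j(81 - 18) - 32945) = (-47102 + 15908)*((-8418 + (81 - 18)² - 137*(81 - 18)) - 32945) = -31194*((-8418 + 63² - 137*63) - 32945) = -31194*((-8418 + 3969 - 8631) - 32945) = -31194*(-13080 - 32945) = -31194*(-46025) = 1435703850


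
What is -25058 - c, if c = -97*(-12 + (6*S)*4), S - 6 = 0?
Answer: -12254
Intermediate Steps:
S = 6 (S = 6 + 0 = 6)
c = -12804 (c = -97*(-12 + (6*6)*4) = -97*(-12 + 36*4) = -97*(-12 + 144) = -97*132 = -12804)
-25058 - c = -25058 - 1*(-12804) = -25058 + 12804 = -12254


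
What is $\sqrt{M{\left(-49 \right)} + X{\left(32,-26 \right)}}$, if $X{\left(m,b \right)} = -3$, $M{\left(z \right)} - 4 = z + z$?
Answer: $i \sqrt{97} \approx 9.8489 i$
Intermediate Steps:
$M{\left(z \right)} = 4 + 2 z$ ($M{\left(z \right)} = 4 + \left(z + z\right) = 4 + 2 z$)
$\sqrt{M{\left(-49 \right)} + X{\left(32,-26 \right)}} = \sqrt{\left(4 + 2 \left(-49\right)\right) - 3} = \sqrt{\left(4 - 98\right) - 3} = \sqrt{-94 - 3} = \sqrt{-97} = i \sqrt{97}$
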